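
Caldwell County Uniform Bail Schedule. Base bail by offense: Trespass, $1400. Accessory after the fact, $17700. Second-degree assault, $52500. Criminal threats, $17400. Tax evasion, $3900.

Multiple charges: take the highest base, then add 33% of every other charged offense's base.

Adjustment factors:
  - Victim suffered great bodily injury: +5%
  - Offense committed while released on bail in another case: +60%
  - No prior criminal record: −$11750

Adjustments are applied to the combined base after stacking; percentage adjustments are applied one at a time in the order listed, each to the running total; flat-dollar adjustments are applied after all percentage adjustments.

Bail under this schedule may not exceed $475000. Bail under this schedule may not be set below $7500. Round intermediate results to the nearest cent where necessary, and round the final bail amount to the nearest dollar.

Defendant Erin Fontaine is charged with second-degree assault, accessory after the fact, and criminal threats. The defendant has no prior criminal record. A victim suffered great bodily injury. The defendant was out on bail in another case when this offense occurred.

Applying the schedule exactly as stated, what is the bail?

$95909

Base amounts from the schedule: second-degree assault $52500; accessory after the fact $17700; criminal threats $17400.
Stacking rule: highest base plus 33% of each additional charge. Highest is second-degree assault at $52500. Additional: $17700 × 33% = $5841; $17400 × 33% = $5742. Combined base = $52500 + $11583 = $64083.
Victim suffered great bodily injury (+5%): $64083 × 1.05 = $67287.15.
Offense committed while released on bail in another case (+60%): $67287.15 × 1.6 = $107659.44.
No prior criminal record (−$11750 flat): $107659.44 − $11750 = $95909.44.
$95909.44 is within the $475000 maximum.
$95909.44 is at or above the $7500 minimum.
Rounded to the nearest dollar: $95909.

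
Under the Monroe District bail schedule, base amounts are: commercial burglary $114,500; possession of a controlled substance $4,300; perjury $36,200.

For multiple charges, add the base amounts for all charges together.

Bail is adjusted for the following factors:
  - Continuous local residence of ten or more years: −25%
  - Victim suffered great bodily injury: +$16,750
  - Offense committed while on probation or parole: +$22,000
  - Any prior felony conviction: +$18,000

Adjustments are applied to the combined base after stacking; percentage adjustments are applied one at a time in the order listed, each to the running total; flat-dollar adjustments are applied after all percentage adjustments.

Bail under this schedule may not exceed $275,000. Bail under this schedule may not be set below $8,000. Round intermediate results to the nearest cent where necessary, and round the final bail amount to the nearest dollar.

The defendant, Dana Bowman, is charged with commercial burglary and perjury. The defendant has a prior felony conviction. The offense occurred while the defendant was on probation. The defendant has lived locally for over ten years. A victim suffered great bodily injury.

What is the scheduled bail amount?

Base amounts from the schedule: commercial burglary $114,500; perjury $36,200.
Stacking rule: sum of all bases. $114,500 + $36,200 = $150,700.
Continuous local residence of ten or more years (−25%): $150,700 × 0.75 = $113,025.
Victim suffered great bodily injury (+$16,750 flat): $113,025 + $16,750 = $129,775.
Offense committed while on probation or parole (+$22,000 flat): $129,775 + $22,000 = $151,775.
Any prior felony conviction (+$18,000 flat): $151,775 + $18,000 = $169,775.
$169,775 is within the $275,000 maximum.
$169,775 is at or above the $8,000 minimum.

$169,775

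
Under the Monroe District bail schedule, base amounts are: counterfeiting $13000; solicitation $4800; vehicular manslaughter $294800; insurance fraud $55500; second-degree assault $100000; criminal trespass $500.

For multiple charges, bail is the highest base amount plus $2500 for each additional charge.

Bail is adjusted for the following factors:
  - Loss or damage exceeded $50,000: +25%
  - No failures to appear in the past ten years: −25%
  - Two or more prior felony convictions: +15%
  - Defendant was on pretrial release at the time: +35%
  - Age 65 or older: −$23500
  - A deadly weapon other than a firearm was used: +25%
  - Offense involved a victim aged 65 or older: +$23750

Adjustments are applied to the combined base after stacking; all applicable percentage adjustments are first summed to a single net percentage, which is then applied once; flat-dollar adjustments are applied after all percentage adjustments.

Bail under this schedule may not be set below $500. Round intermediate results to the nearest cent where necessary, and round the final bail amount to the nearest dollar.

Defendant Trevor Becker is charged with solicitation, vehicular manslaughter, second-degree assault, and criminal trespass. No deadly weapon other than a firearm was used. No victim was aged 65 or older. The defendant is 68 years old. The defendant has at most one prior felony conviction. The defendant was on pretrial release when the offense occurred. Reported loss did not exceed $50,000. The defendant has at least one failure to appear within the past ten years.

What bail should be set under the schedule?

Base amounts from the schedule: solicitation $4800; vehicular manslaughter $294800; second-degree assault $100000; criminal trespass $500.
Stacking rule: highest base plus $2500 per additional charge. Highest is vehicular manslaughter at $294800; 3 additional charges → +$7500. Combined base = $302300.
Defendant was on pretrial release at the time (+35%): $302300 × 1.35 = $408105.
Age 65 or older (−$23500 flat): $408105 − $23500 = $384605.
$384605 is at or above the $500 minimum.

$384605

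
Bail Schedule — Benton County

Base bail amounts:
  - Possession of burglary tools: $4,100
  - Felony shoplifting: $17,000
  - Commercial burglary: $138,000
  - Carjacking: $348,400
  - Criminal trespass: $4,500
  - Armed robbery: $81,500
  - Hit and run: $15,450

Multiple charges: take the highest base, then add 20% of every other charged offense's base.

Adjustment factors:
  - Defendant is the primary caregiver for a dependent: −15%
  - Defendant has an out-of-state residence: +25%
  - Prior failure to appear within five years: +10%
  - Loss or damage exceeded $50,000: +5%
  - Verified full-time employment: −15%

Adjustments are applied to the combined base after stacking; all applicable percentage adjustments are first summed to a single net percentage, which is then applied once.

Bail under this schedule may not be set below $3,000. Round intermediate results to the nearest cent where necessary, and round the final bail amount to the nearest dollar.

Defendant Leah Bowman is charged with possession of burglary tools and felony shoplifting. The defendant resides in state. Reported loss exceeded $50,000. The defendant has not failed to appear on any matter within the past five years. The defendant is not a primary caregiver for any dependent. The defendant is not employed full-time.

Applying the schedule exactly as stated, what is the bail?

$18,711

Base amounts from the schedule: possession of burglary tools $4,100; felony shoplifting $17,000.
Stacking rule: highest base plus 20% of each additional charge. Highest is felony shoplifting at $17,000. Additional: $4,100 × 20% = $820. Combined base = $17,000 + $820 = $17,820.
Loss or damage exceeded $50,000 (+5%): $17,820 × 1.05 = $18,711.
$18,711 is at or above the $3,000 minimum.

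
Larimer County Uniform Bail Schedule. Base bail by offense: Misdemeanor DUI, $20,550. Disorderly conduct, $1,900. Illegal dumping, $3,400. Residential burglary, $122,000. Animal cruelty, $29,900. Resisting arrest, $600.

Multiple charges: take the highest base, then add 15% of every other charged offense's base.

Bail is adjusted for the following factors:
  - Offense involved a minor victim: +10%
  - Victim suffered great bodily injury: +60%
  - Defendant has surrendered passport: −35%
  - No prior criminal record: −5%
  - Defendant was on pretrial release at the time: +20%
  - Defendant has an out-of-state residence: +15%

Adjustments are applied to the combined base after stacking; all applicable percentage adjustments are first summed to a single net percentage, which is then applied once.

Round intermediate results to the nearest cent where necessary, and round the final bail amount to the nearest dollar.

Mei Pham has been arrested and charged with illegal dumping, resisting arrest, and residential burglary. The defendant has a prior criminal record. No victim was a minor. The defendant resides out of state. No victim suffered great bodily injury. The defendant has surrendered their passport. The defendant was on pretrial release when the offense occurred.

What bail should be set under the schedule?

Base amounts from the schedule: illegal dumping $3,400; resisting arrest $600; residential burglary $122,000.
Stacking rule: highest base plus 15% of each additional charge. Highest is residential burglary at $122,000. Additional: $3,400 × 15% = $510; $600 × 15% = $90. Combined base = $122,000 + $600 = $122,600.
Net percentage adjustment: −35% +20% +15% = +0%. $122,600 × 1 = $122,600.

$122,600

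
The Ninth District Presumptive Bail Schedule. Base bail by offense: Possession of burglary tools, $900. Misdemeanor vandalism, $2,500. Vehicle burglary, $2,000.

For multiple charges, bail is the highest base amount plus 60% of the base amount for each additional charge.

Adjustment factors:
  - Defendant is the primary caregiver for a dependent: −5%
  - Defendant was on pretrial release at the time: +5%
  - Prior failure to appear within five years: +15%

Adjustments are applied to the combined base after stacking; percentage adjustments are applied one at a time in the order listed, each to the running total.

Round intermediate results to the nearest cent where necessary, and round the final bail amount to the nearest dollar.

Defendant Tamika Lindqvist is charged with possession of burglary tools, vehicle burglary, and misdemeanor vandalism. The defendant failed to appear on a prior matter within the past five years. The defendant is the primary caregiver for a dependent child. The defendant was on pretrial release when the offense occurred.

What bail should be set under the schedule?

Base amounts from the schedule: possession of burglary tools $900; vehicle burglary $2,000; misdemeanor vandalism $2,500.
Stacking rule: highest base plus 60% of each additional charge. Highest is misdemeanor vandalism at $2,500. Additional: $900 × 60% = $540; $2,000 × 60% = $1,200. Combined base = $2,500 + $1,740 = $4,240.
Defendant is the primary caregiver for a dependent (−5%): $4,240 × 0.95 = $4,028.
Defendant was on pretrial release at the time (+5%): $4,028 × 1.05 = $4,229.40.
Prior failure to appear within five years (+15%): $4,229.40 × 1.15 = $4,863.81.
Rounded to the nearest dollar: $4,864.

$4,864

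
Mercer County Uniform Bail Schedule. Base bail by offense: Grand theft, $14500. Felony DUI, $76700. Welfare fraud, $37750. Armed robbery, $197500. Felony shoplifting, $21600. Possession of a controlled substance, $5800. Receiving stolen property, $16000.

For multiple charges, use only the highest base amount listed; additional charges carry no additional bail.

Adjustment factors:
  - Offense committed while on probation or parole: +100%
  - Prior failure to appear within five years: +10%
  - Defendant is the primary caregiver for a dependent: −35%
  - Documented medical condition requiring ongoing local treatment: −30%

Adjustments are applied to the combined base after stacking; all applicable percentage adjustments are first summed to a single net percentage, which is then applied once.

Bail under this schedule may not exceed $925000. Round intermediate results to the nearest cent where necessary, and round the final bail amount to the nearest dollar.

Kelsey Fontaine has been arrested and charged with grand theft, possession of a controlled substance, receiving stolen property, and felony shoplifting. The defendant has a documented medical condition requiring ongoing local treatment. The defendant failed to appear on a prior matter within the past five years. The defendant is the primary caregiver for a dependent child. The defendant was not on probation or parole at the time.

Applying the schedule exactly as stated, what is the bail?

Base amounts from the schedule: grand theft $14500; possession of a controlled substance $5800; receiving stolen property $16000; felony shoplifting $21600.
Stacking rule: use the highest base only. Highest is felony shoplifting at $21600. Combined base = $21600.
Net percentage adjustment: +10% −35% −30% = −55%. $21600 × 0.45 = $9720.
$9720 is within the $925000 maximum.

$9720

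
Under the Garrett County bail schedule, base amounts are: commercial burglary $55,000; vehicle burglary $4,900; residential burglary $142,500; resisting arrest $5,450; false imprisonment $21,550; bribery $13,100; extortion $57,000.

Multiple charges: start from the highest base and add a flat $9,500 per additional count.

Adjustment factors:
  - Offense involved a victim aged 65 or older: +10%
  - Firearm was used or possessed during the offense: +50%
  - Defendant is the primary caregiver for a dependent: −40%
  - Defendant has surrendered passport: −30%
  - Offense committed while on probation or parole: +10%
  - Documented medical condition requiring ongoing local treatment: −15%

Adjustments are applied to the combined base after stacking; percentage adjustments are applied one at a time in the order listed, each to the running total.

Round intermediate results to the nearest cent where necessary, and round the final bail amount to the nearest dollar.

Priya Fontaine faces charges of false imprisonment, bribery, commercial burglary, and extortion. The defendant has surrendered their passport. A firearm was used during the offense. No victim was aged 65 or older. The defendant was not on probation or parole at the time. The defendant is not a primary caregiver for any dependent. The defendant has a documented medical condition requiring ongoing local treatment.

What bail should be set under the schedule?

$76,309

Base amounts from the schedule: false imprisonment $21,550; bribery $13,100; commercial burglary $55,000; extortion $57,000.
Stacking rule: highest base plus $9,500 per additional charge. Highest is extortion at $57,000; 3 additional charges → +$28,500. Combined base = $85,500.
Firearm was used or possessed during the offense (+50%): $85,500 × 1.5 = $128,250.
Defendant has surrendered passport (−30%): $128,250 × 0.7 = $89,775.
Documented medical condition requiring ongoing local treatment (−15%): $89,775 × 0.85 = $76,308.75.
Rounded to the nearest dollar: $76,309.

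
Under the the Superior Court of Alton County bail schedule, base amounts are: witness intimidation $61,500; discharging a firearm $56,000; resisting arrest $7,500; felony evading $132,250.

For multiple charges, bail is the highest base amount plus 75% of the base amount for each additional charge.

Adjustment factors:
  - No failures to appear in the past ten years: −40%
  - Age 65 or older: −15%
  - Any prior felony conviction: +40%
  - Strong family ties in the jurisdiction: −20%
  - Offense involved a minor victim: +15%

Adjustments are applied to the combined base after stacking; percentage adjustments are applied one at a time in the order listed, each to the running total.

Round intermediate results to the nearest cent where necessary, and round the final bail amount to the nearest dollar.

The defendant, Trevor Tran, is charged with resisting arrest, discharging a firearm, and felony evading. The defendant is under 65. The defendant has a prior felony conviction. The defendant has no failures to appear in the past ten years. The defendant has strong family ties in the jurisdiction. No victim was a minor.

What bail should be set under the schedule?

$120,876

Base amounts from the schedule: resisting arrest $7,500; discharging a firearm $56,000; felony evading $132,250.
Stacking rule: highest base plus 75% of each additional charge. Highest is felony evading at $132,250. Additional: $7,500 × 75% = $5,625; $56,000 × 75% = $42,000. Combined base = $132,250 + $47,625 = $179,875.
No failures to appear in the past ten years (−40%): $179,875 × 0.6 = $107,925.
Any prior felony conviction (+40%): $107,925 × 1.4 = $151,095.
Strong family ties in the jurisdiction (−20%): $151,095 × 0.8 = $120,876.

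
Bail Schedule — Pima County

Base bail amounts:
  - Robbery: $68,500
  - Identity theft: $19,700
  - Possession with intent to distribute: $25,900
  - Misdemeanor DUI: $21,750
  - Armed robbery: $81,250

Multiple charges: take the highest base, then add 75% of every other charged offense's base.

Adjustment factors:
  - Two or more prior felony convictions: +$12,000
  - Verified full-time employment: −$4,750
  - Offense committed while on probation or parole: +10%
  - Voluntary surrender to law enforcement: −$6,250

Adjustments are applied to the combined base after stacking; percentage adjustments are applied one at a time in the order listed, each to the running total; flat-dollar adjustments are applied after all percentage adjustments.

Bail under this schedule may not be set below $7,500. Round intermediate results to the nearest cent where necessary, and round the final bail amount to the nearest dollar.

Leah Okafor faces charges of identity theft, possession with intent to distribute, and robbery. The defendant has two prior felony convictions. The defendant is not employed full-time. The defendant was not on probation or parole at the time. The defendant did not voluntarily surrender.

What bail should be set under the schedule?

$114,700

Base amounts from the schedule: identity theft $19,700; possession with intent to distribute $25,900; robbery $68,500.
Stacking rule: highest base plus 75% of each additional charge. Highest is robbery at $68,500. Additional: $19,700 × 75% = $14,775; $25,900 × 75% = $19,425. Combined base = $68,500 + $34,200 = $102,700.
Two or more prior felony convictions (+$12,000 flat): $102,700 + $12,000 = $114,700.
$114,700 is at or above the $7,500 minimum.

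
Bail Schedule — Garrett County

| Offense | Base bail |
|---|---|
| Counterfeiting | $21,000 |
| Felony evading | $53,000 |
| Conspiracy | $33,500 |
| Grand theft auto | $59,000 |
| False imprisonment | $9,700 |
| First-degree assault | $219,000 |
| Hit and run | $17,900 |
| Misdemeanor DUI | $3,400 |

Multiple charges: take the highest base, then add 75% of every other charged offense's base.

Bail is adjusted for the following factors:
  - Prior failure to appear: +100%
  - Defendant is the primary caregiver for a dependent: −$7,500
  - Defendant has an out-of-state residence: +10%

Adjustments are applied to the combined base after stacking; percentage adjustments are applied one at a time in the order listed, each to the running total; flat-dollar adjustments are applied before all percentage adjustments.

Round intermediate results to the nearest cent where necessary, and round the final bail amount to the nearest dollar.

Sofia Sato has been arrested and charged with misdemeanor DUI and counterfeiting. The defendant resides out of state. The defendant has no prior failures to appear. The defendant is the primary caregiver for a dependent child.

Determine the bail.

$17,655

Base amounts from the schedule: misdemeanor DUI $3,400; counterfeiting $21,000.
Stacking rule: highest base plus 75% of each additional charge. Highest is counterfeiting at $21,000. Additional: $3,400 × 75% = $2,550. Combined base = $21,000 + $2,550 = $23,550.
Defendant is the primary caregiver for a dependent (−$7,500 flat): $23,550 − $7,500 = $16,050.
Defendant has an out-of-state residence (+10%): $16,050 × 1.1 = $17,655.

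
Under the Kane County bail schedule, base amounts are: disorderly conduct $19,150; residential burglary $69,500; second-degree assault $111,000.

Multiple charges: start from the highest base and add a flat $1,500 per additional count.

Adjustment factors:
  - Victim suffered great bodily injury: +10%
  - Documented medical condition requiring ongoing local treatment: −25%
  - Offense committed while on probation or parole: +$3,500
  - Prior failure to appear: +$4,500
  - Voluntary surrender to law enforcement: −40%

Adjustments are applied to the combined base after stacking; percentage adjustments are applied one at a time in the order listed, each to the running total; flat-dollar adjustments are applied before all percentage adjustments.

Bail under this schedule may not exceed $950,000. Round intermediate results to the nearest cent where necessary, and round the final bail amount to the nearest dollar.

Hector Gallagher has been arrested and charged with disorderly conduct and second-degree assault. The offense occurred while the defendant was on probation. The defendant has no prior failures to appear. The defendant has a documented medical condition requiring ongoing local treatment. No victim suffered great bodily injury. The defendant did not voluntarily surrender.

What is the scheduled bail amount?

$87,000

Base amounts from the schedule: disorderly conduct $19,150; second-degree assault $111,000.
Stacking rule: highest base plus $1,500 per additional charge. Highest is second-degree assault at $111,000; 1 additional charge → +$1,500. Combined base = $112,500.
Offense committed while on probation or parole (+$3,500 flat): $112,500 + $3,500 = $116,000.
Documented medical condition requiring ongoing local treatment (−25%): $116,000 × 0.75 = $87,000.
$87,000 is within the $950,000 maximum.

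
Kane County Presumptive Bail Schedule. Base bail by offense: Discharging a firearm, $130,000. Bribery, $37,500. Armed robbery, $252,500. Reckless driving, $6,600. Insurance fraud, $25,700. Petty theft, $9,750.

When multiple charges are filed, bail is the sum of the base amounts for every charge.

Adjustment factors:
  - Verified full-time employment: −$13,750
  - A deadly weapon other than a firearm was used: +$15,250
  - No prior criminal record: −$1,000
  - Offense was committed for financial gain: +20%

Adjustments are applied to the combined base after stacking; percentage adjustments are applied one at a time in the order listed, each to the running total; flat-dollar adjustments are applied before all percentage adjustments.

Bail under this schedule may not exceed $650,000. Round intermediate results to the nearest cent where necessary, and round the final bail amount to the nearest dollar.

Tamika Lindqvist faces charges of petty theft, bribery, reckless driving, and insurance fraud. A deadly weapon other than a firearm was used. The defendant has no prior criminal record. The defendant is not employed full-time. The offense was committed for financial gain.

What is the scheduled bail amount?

$112,560

Base amounts from the schedule: petty theft $9,750; bribery $37,500; reckless driving $6,600; insurance fraud $25,700.
Stacking rule: sum of all bases. $9,750 + $37,500 + $6,600 + $25,700 = $79,550.
A deadly weapon other than a firearm was used (+$15,250 flat): $79,550 + $15,250 = $94,800.
No prior criminal record (−$1,000 flat): $94,800 − $1,000 = $93,800.
Offense was committed for financial gain (+20%): $93,800 × 1.2 = $112,560.
$112,560 is within the $650,000 maximum.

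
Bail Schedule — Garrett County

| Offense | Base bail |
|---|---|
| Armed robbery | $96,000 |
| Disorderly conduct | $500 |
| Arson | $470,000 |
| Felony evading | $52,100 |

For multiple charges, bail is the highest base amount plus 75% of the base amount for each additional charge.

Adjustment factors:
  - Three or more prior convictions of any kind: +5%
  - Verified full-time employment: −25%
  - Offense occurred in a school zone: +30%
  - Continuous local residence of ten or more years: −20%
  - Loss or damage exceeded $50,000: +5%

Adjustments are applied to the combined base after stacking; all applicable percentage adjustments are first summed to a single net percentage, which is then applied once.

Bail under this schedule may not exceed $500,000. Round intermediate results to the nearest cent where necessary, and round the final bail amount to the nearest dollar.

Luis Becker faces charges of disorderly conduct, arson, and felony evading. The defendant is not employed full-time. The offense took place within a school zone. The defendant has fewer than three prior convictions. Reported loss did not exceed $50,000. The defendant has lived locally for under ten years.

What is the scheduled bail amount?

Base amounts from the schedule: disorderly conduct $500; arson $470,000; felony evading $52,100.
Stacking rule: highest base plus 75% of each additional charge. Highest is arson at $470,000. Additional: $500 × 75% = $375; $52,100 × 75% = $39,075. Combined base = $470,000 + $39,450 = $509,450.
Offense occurred in a school zone (+30%): $509,450 × 1.3 = $662,285.
Result $662,285 exceeds the maximum of $500,000; bail is capped at $500,000.

$500,000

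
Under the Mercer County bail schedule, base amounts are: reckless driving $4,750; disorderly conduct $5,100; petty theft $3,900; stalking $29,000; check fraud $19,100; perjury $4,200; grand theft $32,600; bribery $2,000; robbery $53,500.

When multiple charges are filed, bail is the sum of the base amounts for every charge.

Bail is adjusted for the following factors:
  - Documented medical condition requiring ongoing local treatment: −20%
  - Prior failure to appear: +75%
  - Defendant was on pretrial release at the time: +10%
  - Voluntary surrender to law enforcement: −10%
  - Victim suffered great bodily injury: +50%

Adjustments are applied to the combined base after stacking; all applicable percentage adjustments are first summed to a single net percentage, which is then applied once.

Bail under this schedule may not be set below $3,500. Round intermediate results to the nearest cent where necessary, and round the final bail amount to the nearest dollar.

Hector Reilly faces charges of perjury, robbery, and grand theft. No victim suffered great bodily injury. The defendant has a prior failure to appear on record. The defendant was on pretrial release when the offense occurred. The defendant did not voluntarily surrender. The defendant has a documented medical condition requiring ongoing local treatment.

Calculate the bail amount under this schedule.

$148,995

Base amounts from the schedule: perjury $4,200; robbery $53,500; grand theft $32,600.
Stacking rule: sum of all bases. $4,200 + $53,500 + $32,600 = $90,300.
Net percentage adjustment: −20% +75% +10% = +65%. $90,300 × 1.65 = $148,995.
$148,995 is at or above the $3,500 minimum.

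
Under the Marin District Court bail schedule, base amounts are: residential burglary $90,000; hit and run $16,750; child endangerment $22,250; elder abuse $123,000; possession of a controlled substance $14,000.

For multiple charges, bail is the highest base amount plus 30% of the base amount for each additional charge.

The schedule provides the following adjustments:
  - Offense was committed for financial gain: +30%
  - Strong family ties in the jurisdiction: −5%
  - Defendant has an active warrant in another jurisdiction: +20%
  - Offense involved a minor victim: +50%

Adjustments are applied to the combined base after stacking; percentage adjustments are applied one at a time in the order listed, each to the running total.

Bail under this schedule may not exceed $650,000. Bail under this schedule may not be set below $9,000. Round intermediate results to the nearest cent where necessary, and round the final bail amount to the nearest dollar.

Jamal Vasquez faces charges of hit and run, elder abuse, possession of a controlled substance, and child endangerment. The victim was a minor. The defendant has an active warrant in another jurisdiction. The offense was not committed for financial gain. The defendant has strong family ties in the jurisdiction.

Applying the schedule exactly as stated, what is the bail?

Base amounts from the schedule: hit and run $16,750; elder abuse $123,000; possession of a controlled substance $14,000; child endangerment $22,250.
Stacking rule: highest base plus 30% of each additional charge. Highest is elder abuse at $123,000. Additional: $16,750 × 30% = $5,025; $14,000 × 30% = $4,200; $22,250 × 30% = $6,675. Combined base = $123,000 + $15,900 = $138,900.
Strong family ties in the jurisdiction (−5%): $138,900 × 0.95 = $131,955.
Defendant has an active warrant in another jurisdiction (+20%): $131,955 × 1.2 = $158,346.
Offense involved a minor victim (+50%): $158,346 × 1.5 = $237,519.
$237,519 is within the $650,000 maximum.
$237,519 is at or above the $9,000 minimum.

$237,519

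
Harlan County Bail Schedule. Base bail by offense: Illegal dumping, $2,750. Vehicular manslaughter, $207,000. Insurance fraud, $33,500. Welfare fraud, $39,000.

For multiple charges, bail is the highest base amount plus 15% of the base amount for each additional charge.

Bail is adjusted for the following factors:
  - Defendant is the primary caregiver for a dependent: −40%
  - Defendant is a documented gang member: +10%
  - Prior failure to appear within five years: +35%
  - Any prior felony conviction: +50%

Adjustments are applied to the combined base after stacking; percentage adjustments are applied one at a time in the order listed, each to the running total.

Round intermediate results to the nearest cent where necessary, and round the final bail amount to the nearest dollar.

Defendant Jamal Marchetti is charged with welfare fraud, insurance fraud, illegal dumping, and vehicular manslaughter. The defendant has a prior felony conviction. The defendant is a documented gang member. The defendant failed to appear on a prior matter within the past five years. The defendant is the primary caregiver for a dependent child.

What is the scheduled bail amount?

Base amounts from the schedule: welfare fraud $39,000; insurance fraud $33,500; illegal dumping $2,750; vehicular manslaughter $207,000.
Stacking rule: highest base plus 15% of each additional charge. Highest is vehicular manslaughter at $207,000. Additional: $39,000 × 15% = $5,850; $33,500 × 15% = $5,025; $2,750 × 15% = $412.50. Combined base = $207,000 + $11,287.50 = $218,287.50.
Defendant is the primary caregiver for a dependent (−40%): $218,287.50 × 0.6 = $130,972.50.
Defendant is a documented gang member (+10%): $130,972.50 × 1.1 = $144,069.75.
Prior failure to appear within five years (+35%): $144,069.75 × 1.35 = $194,494.16.
Any prior felony conviction (+50%): $194,494.16 × 1.5 = $291,741.24.
Rounded to the nearest dollar: $291,741.

$291,741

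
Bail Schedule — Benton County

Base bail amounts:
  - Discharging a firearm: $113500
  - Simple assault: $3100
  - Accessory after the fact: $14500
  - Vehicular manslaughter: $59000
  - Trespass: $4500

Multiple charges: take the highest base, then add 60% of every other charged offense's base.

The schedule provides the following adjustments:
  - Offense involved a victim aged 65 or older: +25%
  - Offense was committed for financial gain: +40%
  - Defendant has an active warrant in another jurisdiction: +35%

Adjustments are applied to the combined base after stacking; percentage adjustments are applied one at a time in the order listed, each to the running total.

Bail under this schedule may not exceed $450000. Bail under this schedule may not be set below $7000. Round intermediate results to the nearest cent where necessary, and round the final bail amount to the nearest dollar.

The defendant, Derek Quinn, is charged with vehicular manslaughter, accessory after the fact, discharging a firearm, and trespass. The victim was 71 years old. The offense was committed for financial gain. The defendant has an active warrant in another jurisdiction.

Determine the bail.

Base amounts from the schedule: vehicular manslaughter $59000; accessory after the fact $14500; discharging a firearm $113500; trespass $4500.
Stacking rule: highest base plus 60% of each additional charge. Highest is discharging a firearm at $113500. Additional: $59000 × 60% = $35400; $14500 × 60% = $8700; $4500 × 60% = $2700. Combined base = $113500 + $46800 = $160300.
Offense involved a victim aged 65 or older (+25%): $160300 × 1.25 = $200375.
Offense was committed for financial gain (+40%): $200375 × 1.4 = $280525.
Defendant has an active warrant in another jurisdiction (+35%): $280525 × 1.35 = $378708.75.
$378708.75 is within the $450000 maximum.
$378708.75 is at or above the $7000 minimum.
Rounded to the nearest dollar: $378709.

$378709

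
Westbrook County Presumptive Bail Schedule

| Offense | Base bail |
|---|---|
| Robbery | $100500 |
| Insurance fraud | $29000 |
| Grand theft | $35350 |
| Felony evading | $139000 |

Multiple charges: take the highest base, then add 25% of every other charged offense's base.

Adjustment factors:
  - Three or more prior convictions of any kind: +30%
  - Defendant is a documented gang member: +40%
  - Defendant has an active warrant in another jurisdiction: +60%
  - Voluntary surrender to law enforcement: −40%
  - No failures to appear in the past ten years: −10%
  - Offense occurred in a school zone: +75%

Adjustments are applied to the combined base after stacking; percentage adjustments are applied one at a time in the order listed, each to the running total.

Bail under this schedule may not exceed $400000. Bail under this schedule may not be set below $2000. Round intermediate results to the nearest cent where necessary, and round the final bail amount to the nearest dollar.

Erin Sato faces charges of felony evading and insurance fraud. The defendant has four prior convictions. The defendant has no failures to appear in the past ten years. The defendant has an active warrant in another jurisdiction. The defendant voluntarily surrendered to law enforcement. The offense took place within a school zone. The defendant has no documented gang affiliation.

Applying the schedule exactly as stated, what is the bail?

Base amounts from the schedule: felony evading $139000; insurance fraud $29000.
Stacking rule: highest base plus 25% of each additional charge. Highest is felony evading at $139000. Additional: $29000 × 25% = $7250. Combined base = $139000 + $7250 = $146250.
Three or more prior convictions of any kind (+30%): $146250 × 1.3 = $190125.
Defendant has an active warrant in another jurisdiction (+60%): $190125 × 1.6 = $304200.
Voluntary surrender to law enforcement (−40%): $304200 × 0.6 = $182520.
No failures to appear in the past ten years (−10%): $182520 × 0.9 = $164268.
Offense occurred in a school zone (+75%): $164268 × 1.75 = $287469.
$287469 is within the $400000 maximum.
$287469 is at or above the $2000 minimum.

$287469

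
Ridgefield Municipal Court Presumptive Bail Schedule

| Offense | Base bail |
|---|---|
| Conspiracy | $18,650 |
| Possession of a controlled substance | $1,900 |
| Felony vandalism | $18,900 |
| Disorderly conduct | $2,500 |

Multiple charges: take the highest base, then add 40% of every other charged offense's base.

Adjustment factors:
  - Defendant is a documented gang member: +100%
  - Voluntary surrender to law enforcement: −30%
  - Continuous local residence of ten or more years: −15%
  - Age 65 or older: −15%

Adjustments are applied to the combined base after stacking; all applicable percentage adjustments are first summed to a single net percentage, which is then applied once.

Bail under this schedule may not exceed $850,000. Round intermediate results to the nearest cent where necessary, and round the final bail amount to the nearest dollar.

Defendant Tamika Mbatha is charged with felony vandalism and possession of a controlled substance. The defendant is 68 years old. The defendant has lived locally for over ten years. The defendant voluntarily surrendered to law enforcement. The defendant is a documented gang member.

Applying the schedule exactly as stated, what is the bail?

$27,524

Base amounts from the schedule: felony vandalism $18,900; possession of a controlled substance $1,900.
Stacking rule: highest base plus 40% of each additional charge. Highest is felony vandalism at $18,900. Additional: $1,900 × 40% = $760. Combined base = $18,900 + $760 = $19,660.
Net percentage adjustment: +100% −30% −15% −15% = +40%. $19,660 × 1.4 = $27,524.
$27,524 is within the $850,000 maximum.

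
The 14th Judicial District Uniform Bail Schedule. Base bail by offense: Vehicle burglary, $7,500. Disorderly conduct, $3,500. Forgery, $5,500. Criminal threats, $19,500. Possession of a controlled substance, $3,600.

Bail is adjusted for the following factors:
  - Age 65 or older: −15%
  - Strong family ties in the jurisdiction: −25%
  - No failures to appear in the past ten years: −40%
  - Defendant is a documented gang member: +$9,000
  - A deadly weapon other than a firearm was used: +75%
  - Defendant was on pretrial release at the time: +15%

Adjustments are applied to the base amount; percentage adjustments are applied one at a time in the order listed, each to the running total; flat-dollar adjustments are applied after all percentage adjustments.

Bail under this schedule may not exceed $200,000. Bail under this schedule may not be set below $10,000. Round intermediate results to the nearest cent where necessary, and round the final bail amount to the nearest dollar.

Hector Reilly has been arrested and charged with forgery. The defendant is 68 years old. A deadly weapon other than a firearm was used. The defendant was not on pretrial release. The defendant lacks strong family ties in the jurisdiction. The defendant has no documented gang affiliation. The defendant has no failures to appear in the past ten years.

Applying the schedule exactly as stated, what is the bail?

$10,000

Base amounts from the schedule: forgery $5,500.
Single charge. Combined base = $5,500.
Age 65 or older (−15%): $5,500 × 0.85 = $4,675.
No failures to appear in the past ten years (−40%): $4,675 × 0.6 = $2,805.
A deadly weapon other than a firearm was used (+75%): $2,805 × 1.75 = $4,908.75.
$4,908.75 is within the $200,000 maximum.
Result $4,908.75 is below the minimum of $10,000; bail is set at the minimum $10,000.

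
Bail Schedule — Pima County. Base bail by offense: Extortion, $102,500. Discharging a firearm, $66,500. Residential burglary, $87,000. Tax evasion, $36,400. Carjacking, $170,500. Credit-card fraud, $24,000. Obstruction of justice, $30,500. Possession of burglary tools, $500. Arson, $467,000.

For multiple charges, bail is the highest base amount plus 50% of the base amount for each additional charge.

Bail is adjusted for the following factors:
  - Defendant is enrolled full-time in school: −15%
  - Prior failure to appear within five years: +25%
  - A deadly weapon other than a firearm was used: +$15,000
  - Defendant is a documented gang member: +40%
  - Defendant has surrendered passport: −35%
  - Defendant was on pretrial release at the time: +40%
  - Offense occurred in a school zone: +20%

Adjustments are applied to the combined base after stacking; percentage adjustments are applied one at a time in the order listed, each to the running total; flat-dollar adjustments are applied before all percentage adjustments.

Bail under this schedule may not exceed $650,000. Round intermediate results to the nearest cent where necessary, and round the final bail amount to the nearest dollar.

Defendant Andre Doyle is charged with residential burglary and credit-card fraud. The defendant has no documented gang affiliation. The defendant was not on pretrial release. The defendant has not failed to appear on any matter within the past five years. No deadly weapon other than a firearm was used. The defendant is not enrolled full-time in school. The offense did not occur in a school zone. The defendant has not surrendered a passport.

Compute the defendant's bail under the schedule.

$99,000

Base amounts from the schedule: residential burglary $87,000; credit-card fraud $24,000.
Stacking rule: highest base plus 50% of each additional charge. Highest is residential burglary at $87,000. Additional: $24,000 × 50% = $12,000. Combined base = $87,000 + $12,000 = $99,000.
No adjustment factors apply to this defendant.
$99,000 is within the $650,000 maximum.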